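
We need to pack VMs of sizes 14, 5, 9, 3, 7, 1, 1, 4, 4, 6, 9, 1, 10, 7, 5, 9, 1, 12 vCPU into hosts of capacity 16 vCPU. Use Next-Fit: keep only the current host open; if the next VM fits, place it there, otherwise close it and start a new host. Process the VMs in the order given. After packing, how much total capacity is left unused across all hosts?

14 vCPU → host 1 (remaining 2 vCPU)
5 vCPU → host 2 (remaining 11 vCPU)
9 vCPU → host 2 (remaining 2 vCPU)
3 vCPU → host 3 (remaining 13 vCPU)
7 vCPU → host 3 (remaining 6 vCPU)
1 vCPU → host 3 (remaining 5 vCPU)
1 vCPU → host 3 (remaining 4 vCPU)
4 vCPU → host 3 (remaining 0 vCPU)
4 vCPU → host 4 (remaining 12 vCPU)
6 vCPU → host 4 (remaining 6 vCPU)
9 vCPU → host 5 (remaining 7 vCPU)
1 vCPU → host 5 (remaining 6 vCPU)
10 vCPU → host 6 (remaining 6 vCPU)
7 vCPU → host 7 (remaining 9 vCPU)
5 vCPU → host 7 (remaining 4 vCPU)
9 vCPU → host 8 (remaining 7 vCPU)
1 vCPU → host 8 (remaining 6 vCPU)
12 vCPU → host 9 (remaining 4 vCPU)
9 hosts × 16 vCPU = 144 vCPU; used 108 vCPU; unused 36 vCPU.

36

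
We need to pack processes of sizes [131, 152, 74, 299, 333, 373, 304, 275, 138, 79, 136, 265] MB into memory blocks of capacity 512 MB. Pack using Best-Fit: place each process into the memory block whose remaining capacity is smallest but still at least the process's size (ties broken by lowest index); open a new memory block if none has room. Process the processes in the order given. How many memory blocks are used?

Put 131 MB in memory block 1; 381 MB remain.
Put 152 MB in memory block 1; 229 MB remain.
Put 74 MB in memory block 1; 155 MB remain.
Put 299 MB in memory block 2; 213 MB remain.
Put 333 MB in memory block 3; 179 MB remain.
Put 373 MB in memory block 4; 139 MB remain.
Put 304 MB in memory block 5; 208 MB remain.
Put 275 MB in memory block 6; 237 MB remain.
Put 138 MB in memory block 4; 1 MB remain.
Put 79 MB in memory block 1; 76 MB remain.
Put 136 MB in memory block 3; 43 MB remain.
Put 265 MB in memory block 7; 247 MB remain.

7 memory blocks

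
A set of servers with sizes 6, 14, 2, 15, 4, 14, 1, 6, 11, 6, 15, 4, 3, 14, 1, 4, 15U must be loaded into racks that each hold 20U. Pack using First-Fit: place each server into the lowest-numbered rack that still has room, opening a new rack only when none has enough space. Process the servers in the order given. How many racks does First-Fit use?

8

6U → rack 1 (remaining 14U)
14U → rack 1 (remaining 0U)
2U → rack 2 (remaining 18U)
15U → rack 2 (remaining 3U)
4U → rack 3 (remaining 16U)
14U → rack 3 (remaining 2U)
1U → rack 2 (remaining 2U)
6U → rack 4 (remaining 14U)
11U → rack 4 (remaining 3U)
6U → rack 5 (remaining 14U)
15U → rack 6 (remaining 5U)
4U → rack 5 (remaining 10U)
3U → rack 4 (remaining 0U)
14U → rack 7 (remaining 6U)
1U → rack 2 (remaining 1U)
4U → rack 5 (remaining 6U)
15U → rack 8 (remaining 5U)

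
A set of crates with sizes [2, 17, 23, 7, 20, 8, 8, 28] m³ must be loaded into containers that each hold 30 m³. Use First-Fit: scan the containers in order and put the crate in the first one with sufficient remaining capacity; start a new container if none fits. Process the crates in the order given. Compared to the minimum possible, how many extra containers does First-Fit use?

1

First-Fit: [2,17,7] [23] [20,8] [8] [28] → 5 containers.
Total size 113 m³; any packing needs at least ⌈113/30⌉ = 4 containers.
An optimal packing achieves that bound: [28,2] [23,7] [20,8] [17,8] → 4 containers.
Excess: 5 − 4 = 1.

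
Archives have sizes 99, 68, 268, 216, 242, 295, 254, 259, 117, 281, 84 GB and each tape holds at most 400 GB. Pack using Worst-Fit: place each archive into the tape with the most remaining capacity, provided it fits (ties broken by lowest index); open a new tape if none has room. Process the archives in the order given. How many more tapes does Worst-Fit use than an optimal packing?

0

Worst-Fit: [99,68,216] [268] [242,117] [295] [254,84] [259] [281] → 7 tapes.
7 archives exceed 200 GB (half the capacity), and no two of those can share a tape, so at least 7 tapes are needed.
So 7 is already optimal.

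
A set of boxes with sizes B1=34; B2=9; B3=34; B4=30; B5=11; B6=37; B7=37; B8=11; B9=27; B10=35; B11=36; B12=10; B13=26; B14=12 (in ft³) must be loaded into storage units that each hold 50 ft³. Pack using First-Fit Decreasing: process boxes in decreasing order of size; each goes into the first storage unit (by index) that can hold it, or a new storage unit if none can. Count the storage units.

Sorted descending: 37, 37, 36, 35, 34, 34, 30, 27, 26, 12, 11, 11, 10, 9.
Put 37 ft³ in storage unit 1; 13 ft³ remain.
Put 37 ft³ in storage unit 2; 13 ft³ remain.
Put 36 ft³ in storage unit 3; 14 ft³ remain.
Put 35 ft³ in storage unit 4; 15 ft³ remain.
Put 34 ft³ in storage unit 5; 16 ft³ remain.
Put 34 ft³ in storage unit 6; 16 ft³ remain.
Put 30 ft³ in storage unit 7; 20 ft³ remain.
Put 27 ft³ in storage unit 8; 23 ft³ remain.
Put 26 ft³ in storage unit 9; 24 ft³ remain.
Put 12 ft³ in storage unit 1; 1 ft³ remain.
Put 11 ft³ in storage unit 2; 2 ft³ remain.
Put 11 ft³ in storage unit 3; 3 ft³ remain.
Put 10 ft³ in storage unit 4; 5 ft³ remain.
Put 9 ft³ in storage unit 5; 7 ft³ remain.

9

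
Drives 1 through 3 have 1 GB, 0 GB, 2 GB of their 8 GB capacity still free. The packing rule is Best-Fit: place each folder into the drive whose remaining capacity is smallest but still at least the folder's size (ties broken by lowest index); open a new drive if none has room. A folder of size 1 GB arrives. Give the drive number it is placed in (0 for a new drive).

1

Drives with room: drive 1 (1 GB), drive 3 (2 GB).
Tightest fit is drive 1 with 1 GB free.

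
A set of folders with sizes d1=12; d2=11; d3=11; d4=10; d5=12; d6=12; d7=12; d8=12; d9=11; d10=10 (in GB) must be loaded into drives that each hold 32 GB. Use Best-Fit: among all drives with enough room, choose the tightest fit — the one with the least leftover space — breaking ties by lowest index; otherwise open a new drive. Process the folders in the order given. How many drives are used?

5

d1 (12 GB) → drive 1 (remaining 20 GB)
d2 (11 GB) → drive 1 (remaining 9 GB)
d3 (11 GB) → drive 2 (remaining 21 GB)
d4 (10 GB) → drive 2 (remaining 11 GB)
d5 (12 GB) → drive 3 (remaining 20 GB)
d6 (12 GB) → drive 3 (remaining 8 GB)
d7 (12 GB) → drive 4 (remaining 20 GB)
d8 (12 GB) → drive 4 (remaining 8 GB)
d9 (11 GB) → drive 2 (remaining 0 GB)
d10 (10 GB) → drive 5 (remaining 22 GB)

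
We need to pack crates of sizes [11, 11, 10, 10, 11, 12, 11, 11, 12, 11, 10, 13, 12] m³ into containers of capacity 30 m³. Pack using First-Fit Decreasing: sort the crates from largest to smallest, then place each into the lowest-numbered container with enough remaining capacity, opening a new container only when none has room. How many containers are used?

6

Sorted descending: 13, 12, 12, 12, 11, 11, 11, 11, 11, 11, 10, 10, 10.
Put 13 m³ in container 1; 17 m³ remain.
Put 12 m³ in container 1; 5 m³ remain.
Put 12 m³ in container 2; 18 m³ remain.
Put 12 m³ in container 2; 6 m³ remain.
Put 11 m³ in container 3; 19 m³ remain.
Put 11 m³ in container 3; 8 m³ remain.
Put 11 m³ in container 4; 19 m³ remain.
Put 11 m³ in container 4; 8 m³ remain.
Put 11 m³ in container 5; 19 m³ remain.
Put 11 m³ in container 5; 8 m³ remain.
Put 10 m³ in container 6; 20 m³ remain.
Put 10 m³ in container 6; 10 m³ remain.
Put 10 m³ in container 6; 0 m³ remain.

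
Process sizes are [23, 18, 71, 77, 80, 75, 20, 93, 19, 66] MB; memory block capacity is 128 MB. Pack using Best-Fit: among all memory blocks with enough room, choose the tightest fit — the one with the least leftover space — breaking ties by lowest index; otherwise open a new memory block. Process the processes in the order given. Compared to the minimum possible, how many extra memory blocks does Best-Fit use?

0

Best-Fit: [23,18,71] [77] [80,20,19] [75] [93] [66] → 6 memory blocks.
6 processes exceed 64 MB (half the capacity), and no two of those can share a memory block, so at least 6 memory blocks are needed.
So 6 is already optimal.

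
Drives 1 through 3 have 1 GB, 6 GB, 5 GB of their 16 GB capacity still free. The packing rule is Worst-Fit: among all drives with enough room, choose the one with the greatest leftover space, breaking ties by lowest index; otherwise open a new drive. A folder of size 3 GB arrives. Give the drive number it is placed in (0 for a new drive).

Drives with room: drive 2 (6 GB), drive 3 (5 GB).
Most room is drive 2 with 6 GB free.

2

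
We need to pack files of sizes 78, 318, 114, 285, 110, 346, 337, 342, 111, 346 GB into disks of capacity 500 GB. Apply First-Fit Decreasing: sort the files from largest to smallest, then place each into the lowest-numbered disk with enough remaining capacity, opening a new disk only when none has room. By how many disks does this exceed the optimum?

0

First-Fit Decreasing: [346,114] [346,111] [342,110] [337,78] [318] [285] → 6 disks.
6 files exceed 250 GB (half the capacity), and no two of those can share a disk, so at least 6 disks are needed.
So 6 is already optimal.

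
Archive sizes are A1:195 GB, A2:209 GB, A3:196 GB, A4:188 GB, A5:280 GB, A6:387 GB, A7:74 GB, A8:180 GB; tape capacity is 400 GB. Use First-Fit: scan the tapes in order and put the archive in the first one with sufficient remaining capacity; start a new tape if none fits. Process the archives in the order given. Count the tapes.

5 tapes

tape 1: place A1 (195 GB), 205 GB left
tape 2: place A2 (209 GB), 191 GB left
tape 1: place A3 (196 GB), 9 GB left
tape 2: place A4 (188 GB), 3 GB left
tape 3: place A5 (280 GB), 120 GB left
tape 4: place A6 (387 GB), 13 GB left
tape 3: place A7 (74 GB), 46 GB left
tape 5: place A8 (180 GB), 220 GB left
Final tapes: [195,196] [209,188] [280,74] [387] [180].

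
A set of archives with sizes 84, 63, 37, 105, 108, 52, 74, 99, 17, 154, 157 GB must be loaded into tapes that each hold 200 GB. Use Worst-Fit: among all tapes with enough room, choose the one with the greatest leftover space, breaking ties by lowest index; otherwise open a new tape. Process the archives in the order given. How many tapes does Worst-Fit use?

84 GB → tape 1 (remaining 116 GB)
63 GB → tape 1 (remaining 53 GB)
37 GB → tape 1 (remaining 16 GB)
105 GB → tape 2 (remaining 95 GB)
108 GB → tape 3 (remaining 92 GB)
52 GB → tape 2 (remaining 43 GB)
74 GB → tape 3 (remaining 18 GB)
99 GB → tape 4 (remaining 101 GB)
17 GB → tape 4 (remaining 84 GB)
154 GB → tape 5 (remaining 46 GB)
157 GB → tape 6 (remaining 43 GB)
Final tapes: [84,63,37] [105,52] [108,74] [99,17] [154] [157].

6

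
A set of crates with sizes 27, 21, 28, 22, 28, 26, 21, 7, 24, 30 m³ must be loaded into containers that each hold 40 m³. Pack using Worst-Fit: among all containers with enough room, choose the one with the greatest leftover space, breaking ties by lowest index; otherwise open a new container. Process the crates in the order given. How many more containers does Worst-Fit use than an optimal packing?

Worst-Fit: [27] [21,7] [28] [22] [28] [26] [21] [24] [30] → 9 containers.
9 crates exceed 20 m³ (half the capacity), and no two of those can share a container, so at least 9 containers are needed.
So 9 is already optimal.

0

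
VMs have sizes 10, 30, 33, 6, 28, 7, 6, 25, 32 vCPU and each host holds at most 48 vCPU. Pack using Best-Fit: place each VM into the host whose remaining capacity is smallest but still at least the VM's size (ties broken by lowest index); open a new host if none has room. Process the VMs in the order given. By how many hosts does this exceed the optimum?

0

Best-Fit: [10,30,6] [33,7,6] [28] [25] [32] → 5 hosts.
5 VMs exceed 24 vCPU (half the capacity), and no two of those can share a host, so at least 5 hosts are needed.
So 5 is already optimal.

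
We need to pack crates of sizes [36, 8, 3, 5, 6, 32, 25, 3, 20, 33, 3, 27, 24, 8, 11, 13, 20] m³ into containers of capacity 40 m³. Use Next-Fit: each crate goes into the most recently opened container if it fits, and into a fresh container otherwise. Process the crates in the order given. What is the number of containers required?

36 m³ → container 1 (remaining 4 m³)
8 m³ → container 2 (remaining 32 m³)
3 m³ → container 2 (remaining 29 m³)
5 m³ → container 2 (remaining 24 m³)
6 m³ → container 2 (remaining 18 m³)
32 m³ → container 3 (remaining 8 m³)
25 m³ → container 4 (remaining 15 m³)
3 m³ → container 4 (remaining 12 m³)
20 m³ → container 5 (remaining 20 m³)
33 m³ → container 6 (remaining 7 m³)
3 m³ → container 6 (remaining 4 m³)
27 m³ → container 7 (remaining 13 m³)
24 m³ → container 8 (remaining 16 m³)
8 m³ → container 8 (remaining 8 m³)
11 m³ → container 9 (remaining 29 m³)
13 m³ → container 9 (remaining 16 m³)
20 m³ → container 10 (remaining 20 m³)
Final containers: [36] [8,3,5,6] [32] [25,3] [20] [33,3] [27] [24,8] [11,13] [20].

10 containers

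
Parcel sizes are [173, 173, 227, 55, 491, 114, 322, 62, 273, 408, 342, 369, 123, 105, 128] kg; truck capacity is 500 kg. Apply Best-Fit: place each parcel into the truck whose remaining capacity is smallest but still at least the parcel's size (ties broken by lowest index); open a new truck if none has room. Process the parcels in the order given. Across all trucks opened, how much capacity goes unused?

635

173 kg → truck 1 (remaining 327 kg)
173 kg → truck 1 (remaining 154 kg)
227 kg → truck 2 (remaining 273 kg)
55 kg → truck 1 (remaining 99 kg)
491 kg → truck 3 (remaining 9 kg)
114 kg → truck 2 (remaining 159 kg)
322 kg → truck 4 (remaining 178 kg)
62 kg → truck 1 (remaining 37 kg)
273 kg → truck 5 (remaining 227 kg)
408 kg → truck 6 (remaining 92 kg)
342 kg → truck 7 (remaining 158 kg)
369 kg → truck 8 (remaining 131 kg)
123 kg → truck 8 (remaining 8 kg)
105 kg → truck 7 (remaining 53 kg)
128 kg → truck 2 (remaining 31 kg)
8 trucks × 500 kg = 4000 kg; used 3365 kg; unused 635 kg.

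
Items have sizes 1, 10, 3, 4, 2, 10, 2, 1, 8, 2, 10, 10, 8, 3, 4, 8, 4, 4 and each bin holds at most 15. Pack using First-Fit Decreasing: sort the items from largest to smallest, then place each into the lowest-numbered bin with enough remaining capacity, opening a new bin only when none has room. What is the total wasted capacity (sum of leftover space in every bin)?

11

Sorted descending: 10, 10, 10, 10, 8, 8, 8, 4, 4, 4, 4, 3, 3, 2, 2, 2, 1, 1.
bin 1: place 10, 5 left
bin 2: place 10, 5 left
bin 3: place 10, 5 left
bin 4: place 10, 5 left
bin 5: place 8, 7 left
bin 6: place 8, 7 left
bin 7: place 8, 7 left
bin 1: place 4, 1 left
bin 2: place 4, 1 left
bin 3: place 4, 1 left
bin 4: place 4, 1 left
bin 5: place 3, 4 left
bin 5: place 3, 1 left
bin 6: place 2, 5 left
bin 6: place 2, 3 left
bin 6: place 2, 1 left
bin 1: place 1, 0 left
bin 2: place 1, 0 left
7 bins × 15 = 105; used 94; unused 11.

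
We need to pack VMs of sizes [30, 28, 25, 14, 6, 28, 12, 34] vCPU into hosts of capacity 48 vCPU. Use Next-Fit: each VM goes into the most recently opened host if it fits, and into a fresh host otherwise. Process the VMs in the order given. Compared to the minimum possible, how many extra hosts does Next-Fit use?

Next-Fit: [30] [28] [25,14,6] [28,12] [34] → 5 hosts.
5 VMs exceed 24 vCPU (half the capacity), and no two of those can share a host, so at least 5 hosts are needed.
So 5 is already optimal.

0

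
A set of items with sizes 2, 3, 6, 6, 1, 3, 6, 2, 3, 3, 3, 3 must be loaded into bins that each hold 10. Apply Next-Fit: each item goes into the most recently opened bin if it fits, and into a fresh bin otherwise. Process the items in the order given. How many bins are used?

bin 1: place 2, 8 left
bin 1: place 3, 5 left
bin 2: place 6, 4 left
bin 3: place 6, 4 left
bin 3: place 1, 3 left
bin 3: place 3, 0 left
bin 4: place 6, 4 left
bin 4: place 2, 2 left
bin 5: place 3, 7 left
bin 5: place 3, 4 left
bin 5: place 3, 1 left
bin 6: place 3, 7 left
Final bins: [2,3] [6] [6,1,3] [6,2] [3,3,3] [3].

6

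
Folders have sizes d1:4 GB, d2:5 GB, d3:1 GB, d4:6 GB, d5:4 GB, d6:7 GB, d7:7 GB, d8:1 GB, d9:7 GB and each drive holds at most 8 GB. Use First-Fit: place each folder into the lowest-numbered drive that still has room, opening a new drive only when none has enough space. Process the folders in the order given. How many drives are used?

Put d1 (4 GB) in drive 1; 4 GB remain.
Put d2 (5 GB) in drive 2; 3 GB remain.
Put d3 (1 GB) in drive 1; 3 GB remain.
Put d4 (6 GB) in drive 3; 2 GB remain.
Put d5 (4 GB) in drive 4; 4 GB remain.
Put d6 (7 GB) in drive 5; 1 GB remain.
Put d7 (7 GB) in drive 6; 1 GB remain.
Put d8 (1 GB) in drive 1; 2 GB remain.
Put d9 (7 GB) in drive 7; 1 GB remain.

7 drives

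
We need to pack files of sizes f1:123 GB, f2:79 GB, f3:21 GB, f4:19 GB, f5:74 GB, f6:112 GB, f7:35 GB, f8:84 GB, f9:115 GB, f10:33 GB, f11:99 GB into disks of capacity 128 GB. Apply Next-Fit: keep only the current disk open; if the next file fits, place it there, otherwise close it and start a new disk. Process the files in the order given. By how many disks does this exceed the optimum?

1

Next-Fit: [123] [79,21,19] [74] [112] [35,84] [115] [33] [99] → 8 disks.
Total size 794 GB; any packing needs at least ⌈794/128⌉ = 7 disks.
An optimal packing achieves that bound: [123] [115] [112] [99,21] [84,35] [79,33] [74,19] → 7 disks.
Excess: 8 − 7 = 1.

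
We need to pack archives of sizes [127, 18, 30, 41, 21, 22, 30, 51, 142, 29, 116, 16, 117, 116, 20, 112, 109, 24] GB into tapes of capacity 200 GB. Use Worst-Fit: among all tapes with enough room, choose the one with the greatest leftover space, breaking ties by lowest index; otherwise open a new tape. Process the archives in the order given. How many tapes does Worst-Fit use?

127 GB → tape 1 (remaining 73 GB)
18 GB → tape 1 (remaining 55 GB)
30 GB → tape 1 (remaining 25 GB)
41 GB → tape 2 (remaining 159 GB)
21 GB → tape 2 (remaining 138 GB)
22 GB → tape 2 (remaining 116 GB)
30 GB → tape 2 (remaining 86 GB)
51 GB → tape 2 (remaining 35 GB)
142 GB → tape 3 (remaining 58 GB)
29 GB → tape 3 (remaining 29 GB)
116 GB → tape 4 (remaining 84 GB)
16 GB → tape 4 (remaining 68 GB)
117 GB → tape 5 (remaining 83 GB)
116 GB → tape 6 (remaining 84 GB)
20 GB → tape 6 (remaining 64 GB)
112 GB → tape 7 (remaining 88 GB)
109 GB → tape 8 (remaining 91 GB)
24 GB → tape 8 (remaining 67 GB)
Final tapes: [127,18,30] [41,21,22,30,51] [142,29] [116,16] [117] [116,20] [112] [109,24].

8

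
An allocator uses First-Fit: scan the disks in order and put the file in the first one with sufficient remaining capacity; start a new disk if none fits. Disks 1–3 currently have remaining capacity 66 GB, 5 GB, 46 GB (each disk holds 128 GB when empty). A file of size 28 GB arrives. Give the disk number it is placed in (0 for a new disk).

1

Disks with room: disk 1 (66 GB), disk 3 (46 GB).
The first with room is disk 1.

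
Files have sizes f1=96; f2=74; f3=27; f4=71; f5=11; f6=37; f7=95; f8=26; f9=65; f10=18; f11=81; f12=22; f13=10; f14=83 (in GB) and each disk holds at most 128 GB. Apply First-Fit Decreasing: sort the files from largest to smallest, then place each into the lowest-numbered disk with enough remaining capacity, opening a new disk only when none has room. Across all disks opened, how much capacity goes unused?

180

Sorted descending: 96, 95, 83, 81, 74, 71, 65, 37, 27, 26, 22, 18, 11, 10.
disk 1: place 96 GB, 32 GB left
disk 2: place 95 GB, 33 GB left
disk 3: place 83 GB, 45 GB left
disk 4: place 81 GB, 47 GB left
disk 5: place 74 GB, 54 GB left
disk 6: place 71 GB, 57 GB left
disk 7: place 65 GB, 63 GB left
disk 3: place 37 GB, 8 GB left
disk 1: place 27 GB, 5 GB left
disk 2: place 26 GB, 7 GB left
disk 4: place 22 GB, 25 GB left
disk 4: place 18 GB, 7 GB left
disk 5: place 11 GB, 43 GB left
disk 5: place 10 GB, 33 GB left
7 disks × 128 GB = 896 GB; used 716 GB; unused 180 GB.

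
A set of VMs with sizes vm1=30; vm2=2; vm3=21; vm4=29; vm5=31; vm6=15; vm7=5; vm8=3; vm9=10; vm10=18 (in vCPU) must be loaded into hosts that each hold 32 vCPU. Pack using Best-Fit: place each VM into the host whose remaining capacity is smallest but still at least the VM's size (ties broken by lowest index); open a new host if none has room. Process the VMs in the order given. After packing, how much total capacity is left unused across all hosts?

28

Put vm1 (30 vCPU) in host 1; 2 vCPU remain.
Put vm2 (2 vCPU) in host 1; 0 vCPU remain.
Put vm3 (21 vCPU) in host 2; 11 vCPU remain.
Put vm4 (29 vCPU) in host 3; 3 vCPU remain.
Put vm5 (31 vCPU) in host 4; 1 vCPU remain.
Put vm6 (15 vCPU) in host 5; 17 vCPU remain.
Put vm7 (5 vCPU) in host 2; 6 vCPU remain.
Put vm8 (3 vCPU) in host 3; 0 vCPU remain.
Put vm9 (10 vCPU) in host 5; 7 vCPU remain.
Put vm10 (18 vCPU) in host 6; 14 vCPU remain.
6 hosts × 32 vCPU = 192 vCPU; used 164 vCPU; unused 28 vCPU.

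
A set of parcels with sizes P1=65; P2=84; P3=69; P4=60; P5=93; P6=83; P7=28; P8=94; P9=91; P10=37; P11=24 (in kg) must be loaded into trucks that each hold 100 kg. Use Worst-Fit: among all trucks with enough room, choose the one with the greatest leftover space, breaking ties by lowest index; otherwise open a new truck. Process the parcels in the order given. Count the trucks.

Put P1 (65 kg) in truck 1; 35 kg remain.
Put P2 (84 kg) in truck 2; 16 kg remain.
Put P3 (69 kg) in truck 3; 31 kg remain.
Put P4 (60 kg) in truck 4; 40 kg remain.
Put P5 (93 kg) in truck 5; 7 kg remain.
Put P6 (83 kg) in truck 6; 17 kg remain.
Put P7 (28 kg) in truck 4; 12 kg remain.
Put P8 (94 kg) in truck 7; 6 kg remain.
Put P9 (91 kg) in truck 8; 9 kg remain.
Put P10 (37 kg) in truck 9; 63 kg remain.
Put P11 (24 kg) in truck 9; 39 kg remain.
Final trucks: [65] [84] [69] [60,28] [93] [83] [94] [91] [37,24].

9 trucks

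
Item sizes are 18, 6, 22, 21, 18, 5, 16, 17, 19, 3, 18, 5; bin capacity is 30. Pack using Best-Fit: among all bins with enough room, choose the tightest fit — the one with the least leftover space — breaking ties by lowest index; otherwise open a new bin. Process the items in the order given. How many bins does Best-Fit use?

8 bins

bin 1: place 18, 12 left
bin 1: place 6, 6 left
bin 2: place 22, 8 left
bin 3: place 21, 9 left
bin 4: place 18, 12 left
bin 1: place 5, 1 left
bin 5: place 16, 14 left
bin 6: place 17, 13 left
bin 7: place 19, 11 left
bin 2: place 3, 5 left
bin 8: place 18, 12 left
bin 2: place 5, 0 left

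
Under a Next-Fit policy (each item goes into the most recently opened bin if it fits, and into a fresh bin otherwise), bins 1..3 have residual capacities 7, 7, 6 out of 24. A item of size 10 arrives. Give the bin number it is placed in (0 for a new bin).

0

Next-Fit only looks at bin 3, which has 6 free.
10 does not fit, so a new bin is opened.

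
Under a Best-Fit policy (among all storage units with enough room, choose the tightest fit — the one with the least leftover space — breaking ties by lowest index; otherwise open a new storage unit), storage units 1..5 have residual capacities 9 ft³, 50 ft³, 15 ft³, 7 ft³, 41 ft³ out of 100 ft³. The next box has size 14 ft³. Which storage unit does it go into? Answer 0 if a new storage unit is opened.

3

Storage units with room: storage unit 2 (50 ft³), storage unit 3 (15 ft³), storage unit 5 (41 ft³).
Tightest fit is storage unit 3 with 15 ft³ free.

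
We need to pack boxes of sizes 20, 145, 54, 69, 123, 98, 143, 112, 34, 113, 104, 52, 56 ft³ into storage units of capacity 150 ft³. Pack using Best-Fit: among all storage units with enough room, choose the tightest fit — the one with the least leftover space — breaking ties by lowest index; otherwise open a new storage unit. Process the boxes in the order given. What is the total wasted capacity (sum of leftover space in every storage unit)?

storage unit 1: place 20 ft³, 130 ft³ left
storage unit 2: place 145 ft³, 5 ft³ left
storage unit 1: place 54 ft³, 76 ft³ left
storage unit 1: place 69 ft³, 7 ft³ left
storage unit 3: place 123 ft³, 27 ft³ left
storage unit 4: place 98 ft³, 52 ft³ left
storage unit 5: place 143 ft³, 7 ft³ left
storage unit 6: place 112 ft³, 38 ft³ left
storage unit 6: place 34 ft³, 4 ft³ left
storage unit 7: place 113 ft³, 37 ft³ left
storage unit 8: place 104 ft³, 46 ft³ left
storage unit 4: place 52 ft³, 0 ft³ left
storage unit 9: place 56 ft³, 94 ft³ left
9 storage units × 150 ft³ = 1350 ft³; used 1123 ft³; unused 227 ft³.

227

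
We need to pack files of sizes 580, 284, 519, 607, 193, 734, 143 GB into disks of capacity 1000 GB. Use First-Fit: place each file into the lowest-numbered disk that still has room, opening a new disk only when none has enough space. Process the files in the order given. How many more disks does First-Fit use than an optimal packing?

0

First-Fit: [580,284] [519,193,143] [607] [734] → 4 disks.
Total size 3060 GB; any packing needs at least ⌈3060/1000⌉ = 4 disks.
So 4 is already optimal.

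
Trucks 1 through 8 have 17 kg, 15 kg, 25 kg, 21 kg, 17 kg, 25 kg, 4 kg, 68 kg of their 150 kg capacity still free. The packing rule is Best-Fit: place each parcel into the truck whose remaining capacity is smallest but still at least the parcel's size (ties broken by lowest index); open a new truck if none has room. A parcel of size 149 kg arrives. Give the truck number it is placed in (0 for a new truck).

0

No truck has ≥ 149 kg free, so a new truck is opened.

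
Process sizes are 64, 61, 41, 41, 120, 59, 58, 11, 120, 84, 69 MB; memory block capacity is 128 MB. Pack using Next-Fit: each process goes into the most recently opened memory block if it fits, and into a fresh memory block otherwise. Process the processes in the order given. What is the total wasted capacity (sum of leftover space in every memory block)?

Put 64 MB in memory block 1; 64 MB remain.
Put 61 MB in memory block 1; 3 MB remain.
Put 41 MB in memory block 2; 87 MB remain.
Put 41 MB in memory block 2; 46 MB remain.
Put 120 MB in memory block 3; 8 MB remain.
Put 59 MB in memory block 4; 69 MB remain.
Put 58 MB in memory block 4; 11 MB remain.
Put 11 MB in memory block 4; 0 MB remain.
Put 120 MB in memory block 5; 8 MB remain.
Put 84 MB in memory block 6; 44 MB remain.
Put 69 MB in memory block 7; 59 MB remain.
7 memory blocks × 128 MB = 896 MB; used 728 MB; unused 168 MB.

168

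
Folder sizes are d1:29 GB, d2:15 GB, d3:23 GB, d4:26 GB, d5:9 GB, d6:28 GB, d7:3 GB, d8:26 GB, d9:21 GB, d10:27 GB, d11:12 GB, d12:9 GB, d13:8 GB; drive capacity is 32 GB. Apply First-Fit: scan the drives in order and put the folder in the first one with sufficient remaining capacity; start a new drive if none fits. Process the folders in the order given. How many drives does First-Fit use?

9

Put d1 (29 GB) in drive 1; 3 GB remain.
Put d2 (15 GB) in drive 2; 17 GB remain.
Put d3 (23 GB) in drive 3; 9 GB remain.
Put d4 (26 GB) in drive 4; 6 GB remain.
Put d5 (9 GB) in drive 2; 8 GB remain.
Put d6 (28 GB) in drive 5; 4 GB remain.
Put d7 (3 GB) in drive 1; 0 GB remain.
Put d8 (26 GB) in drive 6; 6 GB remain.
Put d9 (21 GB) in drive 7; 11 GB remain.
Put d10 (27 GB) in drive 8; 5 GB remain.
Put d11 (12 GB) in drive 9; 20 GB remain.
Put d12 (9 GB) in drive 3; 0 GB remain.
Put d13 (8 GB) in drive 2; 0 GB remain.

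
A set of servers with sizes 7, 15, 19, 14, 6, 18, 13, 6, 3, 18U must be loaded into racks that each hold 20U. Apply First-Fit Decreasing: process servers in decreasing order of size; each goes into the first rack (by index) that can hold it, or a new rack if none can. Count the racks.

7

Sorted descending: 19, 18, 18, 15, 14, 13, 7, 6, 6, 3.
19U → rack 1 (remaining 1U)
18U → rack 2 (remaining 2U)
18U → rack 3 (remaining 2U)
15U → rack 4 (remaining 5U)
14U → rack 5 (remaining 6U)
13U → rack 6 (remaining 7U)
7U → rack 6 (remaining 0U)
6U → rack 5 (remaining 0U)
6U → rack 7 (remaining 14U)
3U → rack 4 (remaining 2U)
Final racks: [19] [18] [18] [15,3] [14,6] [13,7] [6].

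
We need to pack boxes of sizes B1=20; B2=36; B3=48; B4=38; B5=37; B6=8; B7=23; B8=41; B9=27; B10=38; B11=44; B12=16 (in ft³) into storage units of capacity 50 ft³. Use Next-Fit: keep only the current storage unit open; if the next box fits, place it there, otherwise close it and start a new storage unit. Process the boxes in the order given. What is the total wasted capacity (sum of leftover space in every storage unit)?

storage unit 1: place B1 (20 ft³), 30 ft³ left
storage unit 2: place B2 (36 ft³), 14 ft³ left
storage unit 3: place B3 (48 ft³), 2 ft³ left
storage unit 4: place B4 (38 ft³), 12 ft³ left
storage unit 5: place B5 (37 ft³), 13 ft³ left
storage unit 5: place B6 (8 ft³), 5 ft³ left
storage unit 6: place B7 (23 ft³), 27 ft³ left
storage unit 7: place B8 (41 ft³), 9 ft³ left
storage unit 8: place B9 (27 ft³), 23 ft³ left
storage unit 9: place B10 (38 ft³), 12 ft³ left
storage unit 10: place B11 (44 ft³), 6 ft³ left
storage unit 11: place B12 (16 ft³), 34 ft³ left
11 storage units × 50 ft³ = 550 ft³; used 376 ft³; unused 174 ft³.

174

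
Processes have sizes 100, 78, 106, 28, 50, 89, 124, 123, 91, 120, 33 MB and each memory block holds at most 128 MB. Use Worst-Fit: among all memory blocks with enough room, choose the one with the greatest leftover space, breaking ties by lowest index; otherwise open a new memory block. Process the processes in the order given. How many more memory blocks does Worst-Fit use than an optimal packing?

1

Worst-Fit: [100] [78,28] [106] [50,33] [89] [124] [123] [91] [120] → 9 memory blocks.
Total size 942 MB; any packing needs at least ⌈942/128⌉ = 8 memory blocks.
An optimal packing achieves that bound: [124] [123] [120] [106] [100,28] [91,33] [89] [78,50] → 8 memory blocks.
Excess: 9 − 8 = 1.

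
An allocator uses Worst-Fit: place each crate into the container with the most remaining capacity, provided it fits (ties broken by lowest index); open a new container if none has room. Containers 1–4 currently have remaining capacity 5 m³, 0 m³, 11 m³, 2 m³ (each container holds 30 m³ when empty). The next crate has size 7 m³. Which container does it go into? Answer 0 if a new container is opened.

3

Containers with room: container 3 (11 m³).
Most room is container 3 with 11 m³ free.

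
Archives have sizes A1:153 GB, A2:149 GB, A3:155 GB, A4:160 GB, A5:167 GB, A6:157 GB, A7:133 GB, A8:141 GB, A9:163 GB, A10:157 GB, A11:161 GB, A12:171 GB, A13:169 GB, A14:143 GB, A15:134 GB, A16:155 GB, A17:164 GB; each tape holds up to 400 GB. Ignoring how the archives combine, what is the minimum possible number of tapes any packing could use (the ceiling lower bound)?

7 tapes

Total size = 153 + 149 + 155 + 160 + 167 + 157 + 133 + 141 + 163 + 157 + 161 + 171 + 169 + 143 + 134 + 155 + 164 = 2632 GB.
⌈2632 / 400⌉ = 7.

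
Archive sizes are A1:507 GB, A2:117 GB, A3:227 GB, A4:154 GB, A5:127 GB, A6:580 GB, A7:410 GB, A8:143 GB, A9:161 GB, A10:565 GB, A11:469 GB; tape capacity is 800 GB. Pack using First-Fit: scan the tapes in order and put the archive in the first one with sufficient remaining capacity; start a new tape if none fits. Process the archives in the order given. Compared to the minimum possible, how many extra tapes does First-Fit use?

First-Fit: [507,117,154] [227,127,410] [580,143] [161,565] [469] → 5 tapes.
Total size 3460 GB; any packing needs at least ⌈3460/800⌉ = 5 tapes.
So 5 is already optimal.

0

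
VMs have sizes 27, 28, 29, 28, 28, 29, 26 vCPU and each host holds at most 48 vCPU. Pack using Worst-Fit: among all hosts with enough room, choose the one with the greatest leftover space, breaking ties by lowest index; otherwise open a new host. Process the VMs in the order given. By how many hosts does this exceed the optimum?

Worst-Fit: [27] [28] [29] [28] [28] [29] [26] → 7 hosts.
7 VMs exceed 24 vCPU (half the capacity), and no two of those can share a host, so at least 7 hosts are needed.
So 7 is already optimal.

0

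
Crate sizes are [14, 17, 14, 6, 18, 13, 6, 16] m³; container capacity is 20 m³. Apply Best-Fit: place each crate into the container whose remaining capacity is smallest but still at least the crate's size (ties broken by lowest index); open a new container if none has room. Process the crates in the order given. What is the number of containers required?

container 1: place 14 m³, 6 m³ left
container 2: place 17 m³, 3 m³ left
container 3: place 14 m³, 6 m³ left
container 1: place 6 m³, 0 m³ left
container 4: place 18 m³, 2 m³ left
container 5: place 13 m³, 7 m³ left
container 3: place 6 m³, 0 m³ left
container 6: place 16 m³, 4 m³ left

6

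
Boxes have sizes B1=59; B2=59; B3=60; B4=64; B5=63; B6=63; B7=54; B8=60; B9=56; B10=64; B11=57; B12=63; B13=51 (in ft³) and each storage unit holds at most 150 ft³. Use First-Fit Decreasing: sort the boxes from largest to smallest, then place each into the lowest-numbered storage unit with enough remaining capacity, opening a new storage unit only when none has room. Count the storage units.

7

Sorted descending: 64, 64, 63, 63, 63, 60, 60, 59, 59, 57, 56, 54, 51.
64 ft³ → storage unit 1 (remaining 86 ft³)
64 ft³ → storage unit 1 (remaining 22 ft³)
63 ft³ → storage unit 2 (remaining 87 ft³)
63 ft³ → storage unit 2 (remaining 24 ft³)
63 ft³ → storage unit 3 (remaining 87 ft³)
60 ft³ → storage unit 3 (remaining 27 ft³)
60 ft³ → storage unit 4 (remaining 90 ft³)
59 ft³ → storage unit 4 (remaining 31 ft³)
59 ft³ → storage unit 5 (remaining 91 ft³)
57 ft³ → storage unit 5 (remaining 34 ft³)
56 ft³ → storage unit 6 (remaining 94 ft³)
54 ft³ → storage unit 6 (remaining 40 ft³)
51 ft³ → storage unit 7 (remaining 99 ft³)
Final storage units: [64,64] [63,63] [63,60] [60,59] [59,57] [56,54] [51].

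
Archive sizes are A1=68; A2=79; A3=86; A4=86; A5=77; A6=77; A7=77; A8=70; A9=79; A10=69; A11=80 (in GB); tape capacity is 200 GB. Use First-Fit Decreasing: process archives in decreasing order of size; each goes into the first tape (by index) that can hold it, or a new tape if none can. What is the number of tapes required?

Sorted descending: 86, 86, 80, 79, 79, 77, 77, 77, 70, 69, 68.
Put 86 GB in tape 1; 114 GB remain.
Put 86 GB in tape 1; 28 GB remain.
Put 80 GB in tape 2; 120 GB remain.
Put 79 GB in tape 2; 41 GB remain.
Put 79 GB in tape 3; 121 GB remain.
Put 77 GB in tape 3; 44 GB remain.
Put 77 GB in tape 4; 123 GB remain.
Put 77 GB in tape 4; 46 GB remain.
Put 70 GB in tape 5; 130 GB remain.
Put 69 GB in tape 5; 61 GB remain.
Put 68 GB in tape 6; 132 GB remain.

6 tapes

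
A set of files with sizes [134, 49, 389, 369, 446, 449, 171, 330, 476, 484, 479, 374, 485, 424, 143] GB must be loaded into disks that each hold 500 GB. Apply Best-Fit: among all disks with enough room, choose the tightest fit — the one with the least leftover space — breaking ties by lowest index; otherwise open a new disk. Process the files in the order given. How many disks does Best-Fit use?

disk 1: place 134 GB, 366 GB left
disk 1: place 49 GB, 317 GB left
disk 2: place 389 GB, 111 GB left
disk 3: place 369 GB, 131 GB left
disk 4: place 446 GB, 54 GB left
disk 5: place 449 GB, 51 GB left
disk 1: place 171 GB, 146 GB left
disk 6: place 330 GB, 170 GB left
disk 7: place 476 GB, 24 GB left
disk 8: place 484 GB, 16 GB left
disk 9: place 479 GB, 21 GB left
disk 10: place 374 GB, 126 GB left
disk 11: place 485 GB, 15 GB left
disk 12: place 424 GB, 76 GB left
disk 1: place 143 GB, 3 GB left

12 disks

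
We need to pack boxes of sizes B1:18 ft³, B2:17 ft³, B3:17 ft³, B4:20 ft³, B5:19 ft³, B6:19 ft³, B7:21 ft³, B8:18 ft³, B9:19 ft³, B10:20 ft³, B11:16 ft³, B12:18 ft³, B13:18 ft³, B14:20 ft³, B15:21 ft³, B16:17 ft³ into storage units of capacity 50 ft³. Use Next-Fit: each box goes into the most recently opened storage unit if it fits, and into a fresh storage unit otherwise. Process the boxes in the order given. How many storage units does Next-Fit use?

storage unit 1: place B1 (18 ft³), 32 ft³ left
storage unit 1: place B2 (17 ft³), 15 ft³ left
storage unit 2: place B3 (17 ft³), 33 ft³ left
storage unit 2: place B4 (20 ft³), 13 ft³ left
storage unit 3: place B5 (19 ft³), 31 ft³ left
storage unit 3: place B6 (19 ft³), 12 ft³ left
storage unit 4: place B7 (21 ft³), 29 ft³ left
storage unit 4: place B8 (18 ft³), 11 ft³ left
storage unit 5: place B9 (19 ft³), 31 ft³ left
storage unit 5: place B10 (20 ft³), 11 ft³ left
storage unit 6: place B11 (16 ft³), 34 ft³ left
storage unit 6: place B12 (18 ft³), 16 ft³ left
storage unit 7: place B13 (18 ft³), 32 ft³ left
storage unit 7: place B14 (20 ft³), 12 ft³ left
storage unit 8: place B15 (21 ft³), 29 ft³ left
storage unit 8: place B16 (17 ft³), 12 ft³ left
Final storage units: [18,17] [17,20] [19,19] [21,18] [19,20] [16,18] [18,20] [21,17].

8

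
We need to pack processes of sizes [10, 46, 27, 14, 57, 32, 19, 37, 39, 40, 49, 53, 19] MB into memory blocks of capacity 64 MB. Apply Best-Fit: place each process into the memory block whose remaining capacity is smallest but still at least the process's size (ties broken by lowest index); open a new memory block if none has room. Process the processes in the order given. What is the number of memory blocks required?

9

10 MB → memory block 1 (remaining 54 MB)
46 MB → memory block 1 (remaining 8 MB)
27 MB → memory block 2 (remaining 37 MB)
14 MB → memory block 2 (remaining 23 MB)
57 MB → memory block 3 (remaining 7 MB)
32 MB → memory block 4 (remaining 32 MB)
19 MB → memory block 2 (remaining 4 MB)
37 MB → memory block 5 (remaining 27 MB)
39 MB → memory block 6 (remaining 25 MB)
40 MB → memory block 7 (remaining 24 MB)
49 MB → memory block 8 (remaining 15 MB)
53 MB → memory block 9 (remaining 11 MB)
19 MB → memory block 7 (remaining 5 MB)
Final memory blocks: [10,46] [27,14,19] [57] [32] [37] [39] [40,19] [49] [53].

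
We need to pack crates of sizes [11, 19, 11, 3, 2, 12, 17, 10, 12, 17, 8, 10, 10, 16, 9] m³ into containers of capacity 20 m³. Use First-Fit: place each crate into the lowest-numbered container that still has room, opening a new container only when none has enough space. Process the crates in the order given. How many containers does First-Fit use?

Put 11 m³ in container 1; 9 m³ remain.
Put 19 m³ in container 2; 1 m³ remain.
Put 11 m³ in container 3; 9 m³ remain.
Put 3 m³ in container 1; 6 m³ remain.
Put 2 m³ in container 1; 4 m³ remain.
Put 12 m³ in container 4; 8 m³ remain.
Put 17 m³ in container 5; 3 m³ remain.
Put 10 m³ in container 6; 10 m³ remain.
Put 12 m³ in container 7; 8 m³ remain.
Put 17 m³ in container 8; 3 m³ remain.
Put 8 m³ in container 3; 1 m³ remain.
Put 10 m³ in container 6; 0 m³ remain.
Put 10 m³ in container 9; 10 m³ remain.
Put 16 m³ in container 10; 4 m³ remain.
Put 9 m³ in container 9; 1 m³ remain.
Final containers: [11,3,2] [19] [11,8] [12] [17] [10,10] [12] [17] [10,9] [16].

10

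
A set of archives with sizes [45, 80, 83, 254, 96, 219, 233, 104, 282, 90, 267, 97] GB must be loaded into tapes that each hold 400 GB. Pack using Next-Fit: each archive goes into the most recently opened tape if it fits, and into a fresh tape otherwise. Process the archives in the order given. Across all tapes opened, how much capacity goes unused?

45 GB → tape 1 (remaining 355 GB)
80 GB → tape 1 (remaining 275 GB)
83 GB → tape 1 (remaining 192 GB)
254 GB → tape 2 (remaining 146 GB)
96 GB → tape 2 (remaining 50 GB)
219 GB → tape 3 (remaining 181 GB)
233 GB → tape 4 (remaining 167 GB)
104 GB → tape 4 (remaining 63 GB)
282 GB → tape 5 (remaining 118 GB)
90 GB → tape 5 (remaining 28 GB)
267 GB → tape 6 (remaining 133 GB)
97 GB → tape 6 (remaining 36 GB)
6 tapes × 400 GB = 2400 GB; used 1850 GB; unused 550 GB.

550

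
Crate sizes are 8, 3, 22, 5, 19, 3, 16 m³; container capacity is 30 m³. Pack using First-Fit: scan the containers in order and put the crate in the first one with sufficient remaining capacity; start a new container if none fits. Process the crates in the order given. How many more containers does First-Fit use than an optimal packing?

First-Fit: [8,3,5,3] [22] [19] [16] → 4 containers.
Total size 76 m³; any packing needs at least ⌈76/30⌉ = 3 containers.
An optimal packing achieves that bound: [22,8] [19,5,3,3] [16] → 3 containers.
Excess: 4 − 3 = 1.

1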